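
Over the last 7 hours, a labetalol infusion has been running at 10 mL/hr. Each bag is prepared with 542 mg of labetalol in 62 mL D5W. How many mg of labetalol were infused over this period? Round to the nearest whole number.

612 mg

Concentration = 542 mg ÷ 62 mL = 8.741935 mg/mL
Drug rate = 10 mL/hr × 8.741935 mg/mL = 87.41935 mg/hr
Total = 87.41935 mg/hr × 7 hr = 611.9355 mg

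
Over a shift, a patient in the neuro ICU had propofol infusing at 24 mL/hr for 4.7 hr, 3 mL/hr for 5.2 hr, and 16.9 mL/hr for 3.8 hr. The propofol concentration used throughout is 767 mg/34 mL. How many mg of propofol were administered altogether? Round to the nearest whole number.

Concentration = 767 mg ÷ 34 mL = 22.55882 mg/mL
Stage 1: 24 mL/hr × 4.7 hr = 112.8 mL → 112.8 mL × 22.55882 mg/mL = 2544.635 mg
Stage 2: 3 mL/hr × 5.2 hr = 15.6 mL → 15.6 mL × 22.55882 mg/mL = 351.9176 mg
Stage 3: 16.9 mL/hr × 3.8 hr = 64.22 mL → 64.22 mL × 22.55882 mg/mL = 1448.728 mg
Total = 2544.635 + 351.9176 + 1448.728 = 4345.281 mg

4345 mg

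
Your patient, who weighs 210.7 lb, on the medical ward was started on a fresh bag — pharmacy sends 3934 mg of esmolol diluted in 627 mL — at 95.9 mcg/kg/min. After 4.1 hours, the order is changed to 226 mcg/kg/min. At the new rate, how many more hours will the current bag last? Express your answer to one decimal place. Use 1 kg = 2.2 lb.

1.3 hours

Initial rate:
Weight = 210.7 lb ÷ 2.2 lb/kg = 95.77273 kg
Dose = 95.9 mcg/kg/min × 95.77273 kg = 9184.605 mcg/min
9184.605 mcg/min × 60 min/hr = 551076.3 mcg/hr
Concentration = 3934 mg ÷ 627 mL = 6.274322 mg/mL = 6274.322 mcg/mL
Rate = 551076.3 mcg/hr ÷ 6274.322 mcg/mL = 87.83041 mL/hr
Volume infused so far = 87.83041 mL/hr × 4.1 hr = 360.1047 mL
Volume remaining = 627 − 360.1047 = 266.8953 mL
New rate:
Dose = 226 mcg/kg/min × 95.77273 kg = 21644.64 mcg/min
21644.64 mcg/min × 60 min/hr = 1298678 mcg/hr
Rate = 1298678 mcg/hr ÷ 6274.322 mcg/mL = 206.983 mL/hr
Time remaining = 266.8953 mL ÷ 206.983 mL/hr = 1.289455 hr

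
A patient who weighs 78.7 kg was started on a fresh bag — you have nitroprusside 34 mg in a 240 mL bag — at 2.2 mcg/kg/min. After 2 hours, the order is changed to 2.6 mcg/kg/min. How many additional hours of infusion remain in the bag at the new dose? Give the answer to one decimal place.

Initial rate:
Dose = 2.2 mcg/kg/min × 78.7 kg = 173.14 mcg/min
173.14 mcg/min × 60 min/hr = 10388.4 mcg/hr
Concentration = 34 mg ÷ 240 mL = 0.1416667 mg/mL = 141.6667 mcg/mL
Rate = 10388.4 mcg/hr ÷ 141.6667 mcg/mL = 73.32988 mL/hr
Volume infused so far = 73.32988 mL/hr × 2 hr = 146.6598 mL
Volume remaining = 240 − 146.6598 = 93.34024 mL
New rate:
Dose = 2.6 mcg/kg/min × 78.7 kg = 204.62 mcg/min
204.62 mcg/min × 60 min/hr = 12277.2 mcg/hr
Rate = 12277.2 mcg/hr ÷ 141.6667 mcg/mL = 86.66259 mL/hr
Time remaining = 93.34024 mL ÷ 86.66259 mL/hr = 1.077053 hr

1.1 hours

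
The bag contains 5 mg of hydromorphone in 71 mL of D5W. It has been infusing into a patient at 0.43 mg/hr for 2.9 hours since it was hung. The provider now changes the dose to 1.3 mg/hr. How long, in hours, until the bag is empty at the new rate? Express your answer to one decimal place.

2.9 hours

Initial rate:
Concentration = 5 mg ÷ 71 mL = 0.07042254 mg/mL
Rate = 0.43 mg/hr ÷ 0.07042254 mg/mL = 6.106 mL/hr
Volume infused so far = 6.106 mL/hr × 2.9 hr = 17.7074 mL
Volume remaining = 71 − 17.7074 = 53.2926 mL
New rate:
Rate = 1.3 mg/hr ÷ 0.07042254 mg/mL = 18.46 mL/hr
Time remaining = 53.2926 mL ÷ 18.46 mL/hr = 2.886923 hr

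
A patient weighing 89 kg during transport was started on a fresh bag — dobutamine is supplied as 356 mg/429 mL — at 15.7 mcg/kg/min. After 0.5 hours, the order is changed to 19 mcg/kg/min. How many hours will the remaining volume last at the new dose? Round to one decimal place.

3.1 hours

Initial rate:
Dose = 15.7 mcg/kg/min × 89 kg = 1397.3 mcg/min
1397.3 mcg/min × 60 min/hr = 83838 mcg/hr
Concentration = 356 mg ÷ 429 mL = 0.8298368 mg/mL = 829.8368 mcg/mL
Rate = 83838 mcg/hr ÷ 829.8368 mcg/mL = 101.0295 mL/hr
Volume infused so far = 101.0295 mL/hr × 0.5 hr = 50.51475 mL
Volume remaining = 429 − 50.51475 = 378.4853 mL
New rate:
Dose = 19 mcg/kg/min × 89 kg = 1691 mcg/min
1691 mcg/min × 60 min/hr = 101460 mcg/hr
Rate = 101460 mcg/hr ÷ 829.8368 mcg/mL = 122.265 mL/hr
Time remaining = 378.4853 mL ÷ 122.265 mL/hr = 3.095614 hr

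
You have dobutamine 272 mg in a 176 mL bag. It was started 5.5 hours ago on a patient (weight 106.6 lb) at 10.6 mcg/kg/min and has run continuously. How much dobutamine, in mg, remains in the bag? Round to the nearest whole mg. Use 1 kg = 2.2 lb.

103 mg

Weight = 106.6 lb ÷ 2.2 lb/kg = 48.45455 kg
Dose = 10.6 mcg/kg/min × 48.45455 kg = 513.6182 mcg/min
513.6182 mcg/min × 60 min/hr = 30817.09 mcg/hr
Concentration = 272 mg ÷ 176 mL = 1.545455 mg/mL = 1545.455 mcg/mL
Rate = 30817.09 mcg/hr ÷ 1545.455 mcg/mL = 19.94047 mL/hr
Volume infused = 19.94047 mL/hr × 5.5 hr = 109.6726 mL
Volume remaining = 176 − 109.6726 = 66.32741 mL
Drug remaining = 66.32741 mL × 1545.455 mcg/mL = 102506 mcg = 102.506 mg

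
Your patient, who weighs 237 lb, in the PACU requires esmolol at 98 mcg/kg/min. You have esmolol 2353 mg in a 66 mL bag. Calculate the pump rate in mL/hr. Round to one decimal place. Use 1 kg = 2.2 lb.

17.8 mL/hr

Weight = 237 lb ÷ 2.2 lb/kg = 107.7273 kg
Dose = 98 mcg/kg/min × 107.7273 kg = 10557.27 mcg/min
10557.27 mcg/min × 60 min/hr = 633436.4 mcg/hr
Concentration = 2353 mg ÷ 66 mL = 35.65152 mg/mL = 35651.52 mcg/mL
Rate = 633436.4 mcg/hr ÷ 35651.52 mcg/mL = 17.76745 mL/hr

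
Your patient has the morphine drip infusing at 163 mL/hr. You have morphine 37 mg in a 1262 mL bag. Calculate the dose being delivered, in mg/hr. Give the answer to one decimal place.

4.8 mg/hr

Concentration = 37 mg ÷ 1262 mL = 0.02931854 mg/mL
Drug rate = 163 mL/hr × 0.02931854 mg/mL = 4.778922 mg/hr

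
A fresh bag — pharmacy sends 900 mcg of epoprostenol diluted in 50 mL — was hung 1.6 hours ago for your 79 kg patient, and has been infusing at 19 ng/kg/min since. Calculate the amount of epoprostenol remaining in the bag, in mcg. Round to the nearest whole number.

Dose = 19 ng/kg/min × 79 kg = 1501 ng/min
1501 ng/min × 60 min/hr = 90060 ng/hr
Concentration = 900 mcg ÷ 50 mL = 18 mcg/mL = 18000 ng/mL
Rate = 90060 ng/hr ÷ 18000 ng/mL = 5.003333 mL/hr
Volume infused = 5.003333 mL/hr × 1.6 hr = 8.005333 mL
Volume remaining = 50 − 8.005333 = 41.99467 mL
Drug remaining = 41.99467 mL × 18000 ng/mL = 755904 ng = 755.904 mcg

756 mcg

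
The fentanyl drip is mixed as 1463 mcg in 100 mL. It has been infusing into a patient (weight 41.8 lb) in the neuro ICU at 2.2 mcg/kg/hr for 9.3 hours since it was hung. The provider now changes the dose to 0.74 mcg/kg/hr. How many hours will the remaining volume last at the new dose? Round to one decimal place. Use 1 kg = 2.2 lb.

Initial rate:
Weight = 41.8 lb ÷ 2.2 lb/kg = 19 kg
Dose = 2.2 mcg/kg/hr × 19 kg = 41.8 mcg/hr
Concentration = 1463 mcg ÷ 100 mL = 14.63 mcg/mL
Rate = 41.8 mcg/hr ÷ 14.63 mcg/mL = 2.857143 mL/hr
Volume infused so far = 2.857143 mL/hr × 9.3 hr = 26.57143 mL
Volume remaining = 100 − 26.57143 = 73.42857 mL
New rate:
Dose = 0.74 mcg/kg/hr × 19 kg = 14.06 mcg/hr
Rate = 14.06 mcg/hr ÷ 14.63 mcg/mL = 0.961039 mL/hr
Time remaining = 73.42857 mL ÷ 0.961039 mL/hr = 76.40541 hr

76.4 hours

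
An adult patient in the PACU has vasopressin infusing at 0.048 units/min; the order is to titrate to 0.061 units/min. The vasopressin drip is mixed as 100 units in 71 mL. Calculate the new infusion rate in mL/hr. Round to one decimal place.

0.061 units/min × 60 min/hr = 3.66 units/hr
Concentration = 100 units ÷ 71 mL = 1.408451 units/mL
Rate = 3.66 units/hr ÷ 1.408451 units/mL = 2.5986 mL/hr

2.6 mL/hr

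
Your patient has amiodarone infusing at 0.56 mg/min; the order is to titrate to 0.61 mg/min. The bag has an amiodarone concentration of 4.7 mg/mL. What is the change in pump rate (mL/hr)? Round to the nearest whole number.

At the current dose:
0.56 mg/min × 60 min/hr = 33.6 mg/hr
Rate = 33.6 mg/hr ÷ 4.7 mg/mL = 7.148936 mL/hr
At the new dose:
0.61 mg/min × 60 min/hr = 36.6 mg/hr
Rate = 36.6 mg/hr ÷ 4.7 mg/mL = 7.787234 mL/hr
Change = 7.787234 − 7.148936 = 0.6382979 mL/hr → 0.6382979 mL/hr increase

1 mL/hr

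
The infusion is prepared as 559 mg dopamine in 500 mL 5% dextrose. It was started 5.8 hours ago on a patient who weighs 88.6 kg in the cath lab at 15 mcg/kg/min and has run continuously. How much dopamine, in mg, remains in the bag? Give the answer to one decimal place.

96.5 mg

Dose = 15 mcg/kg/min × 88.6 kg = 1329 mcg/min
1329 mcg/min × 60 min/hr = 79740 mcg/hr
Concentration = 559 mg ÷ 500 mL = 1.118 mg/mL = 1118 mcg/mL
Rate = 79740 mcg/hr ÷ 1118 mcg/mL = 71.32379 mL/hr
Volume infused = 71.32379 mL/hr × 5.8 hr = 413.678 mL
Volume remaining = 500 − 413.678 = 86.322 mL
Drug remaining = 86.322 mL × 1118 mcg/mL = 96508 mcg = 96.508 mg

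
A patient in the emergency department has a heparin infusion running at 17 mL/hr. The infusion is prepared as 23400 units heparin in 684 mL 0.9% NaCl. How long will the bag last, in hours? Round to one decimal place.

Duration = 684 mL ÷ 17 mL/hr = 40.23529 hr

40.2 hours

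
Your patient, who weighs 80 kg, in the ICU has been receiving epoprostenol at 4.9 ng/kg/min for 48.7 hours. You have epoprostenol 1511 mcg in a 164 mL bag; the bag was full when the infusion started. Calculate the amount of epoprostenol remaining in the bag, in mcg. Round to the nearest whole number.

366 mcg

Dose = 4.9 ng/kg/min × 80 kg = 392 ng/min
392 ng/min × 60 min/hr = 23520 ng/hr
Concentration = 1511 mcg ÷ 164 mL = 9.213415 mcg/mL = 9213.415 ng/mL
Rate = 23520 ng/hr ÷ 9213.415 ng/mL = 2.552799 mL/hr
Volume infused = 2.552799 mL/hr × 48.7 hr = 124.3213 mL
Volume remaining = 164 − 124.3213 = 39.67867 mL
Drug remaining = 39.67867 mL × 9213.415 ng/mL = 365576 ng = 365.576 mcg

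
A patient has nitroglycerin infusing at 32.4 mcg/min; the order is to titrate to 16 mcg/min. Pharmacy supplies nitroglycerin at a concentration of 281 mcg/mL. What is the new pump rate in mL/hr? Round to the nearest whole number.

3 mL/hr

16 mcg/min × 60 min/hr = 960 mcg/hr
Rate = 960 mcg/hr ÷ 281 mcg/mL = 3.41637 mL/hr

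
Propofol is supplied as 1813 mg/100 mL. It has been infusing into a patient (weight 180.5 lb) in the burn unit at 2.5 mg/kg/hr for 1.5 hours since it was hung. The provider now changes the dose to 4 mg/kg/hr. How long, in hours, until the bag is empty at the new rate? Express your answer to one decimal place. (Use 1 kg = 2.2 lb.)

4.6 hours

Initial rate:
Weight = 180.5 lb ÷ 2.2 lb/kg = 82.04545 kg
Dose = 2.5 mg/kg/hr × 82.04545 kg = 205.1136 mg/hr
Concentration = 1813 mg ÷ 100 mL = 18.13 mg/mL
Rate = 205.1136 mg/hr ÷ 18.13 mg/mL = 11.31349 mL/hr
Volume infused so far = 11.31349 mL/hr × 1.5 hr = 16.97024 mL
Volume remaining = 100 − 16.97024 = 83.02976 mL
New rate:
Dose = 4 mg/kg/hr × 82.04545 kg = 328.1818 mg/hr
Rate = 328.1818 mg/hr ÷ 18.13 mg/mL = 18.10159 mL/hr
Time remaining = 83.02976 mL ÷ 18.10159 mL/hr = 4.586877 hr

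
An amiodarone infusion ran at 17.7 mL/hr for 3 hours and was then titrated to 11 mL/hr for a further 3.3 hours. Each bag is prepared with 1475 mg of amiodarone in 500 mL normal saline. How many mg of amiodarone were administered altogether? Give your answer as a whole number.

Concentration = 1475 mg ÷ 500 mL = 2.95 mg/mL
Stage 1: 17.7 mL/hr × 3 hr = 53.1 mL → 53.1 mL × 2.95 mg/mL = 156.645 mg
Stage 2: 11 mL/hr × 3.3 hr = 36.3 mL → 36.3 mL × 2.95 mg/mL = 107.085 mg
Total = 156.645 + 107.085 = 263.73 mg

264 mg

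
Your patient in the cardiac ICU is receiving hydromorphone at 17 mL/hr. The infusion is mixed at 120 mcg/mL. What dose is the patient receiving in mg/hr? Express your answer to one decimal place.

2.0 mg/hr

Concentration = 120 mcg/mL = 0.12 mg/mL
Drug rate = 17 mL/hr × 0.12 mg/mL = 2.04 mg/hr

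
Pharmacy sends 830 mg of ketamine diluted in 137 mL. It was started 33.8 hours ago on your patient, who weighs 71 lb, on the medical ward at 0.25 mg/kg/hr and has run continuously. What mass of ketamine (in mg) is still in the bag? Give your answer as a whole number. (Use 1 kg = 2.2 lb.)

557 mg

Weight = 71 lb ÷ 2.2 lb/kg = 32.27273 kg
Dose = 0.25 mg/kg/hr × 32.27273 kg = 8.068182 mg/hr
Concentration = 830 mg ÷ 137 mL = 6.058394 mg/mL
Rate = 8.068182 mg/hr ÷ 6.058394 mg/mL = 1.331736 mL/hr
Volume infused = 1.331736 mL/hr × 33.8 hr = 45.01268 mL
Volume remaining = 137 − 45.01268 = 91.98732 mL
Drug remaining = 91.98732 mL × 6.058394 mg/mL = 557.2955 mg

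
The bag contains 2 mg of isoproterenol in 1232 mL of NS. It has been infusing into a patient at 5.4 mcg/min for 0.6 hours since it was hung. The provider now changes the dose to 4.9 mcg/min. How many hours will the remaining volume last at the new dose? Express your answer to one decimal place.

Initial rate:
5.4 mcg/min × 60 min/hr = 324 mcg/hr
Concentration = 2 mg ÷ 1232 mL = 0.001623377 mg/mL = 1.623377 mcg/mL
Rate = 324 mcg/hr ÷ 1.623377 mcg/mL = 199.584 mL/hr
Volume infused so far = 199.584 mL/hr × 0.6 hr = 119.7504 mL
Volume remaining = 1232 − 119.7504 = 1112.25 mL
New rate:
4.9 mcg/min × 60 min/hr = 294 mcg/hr
Rate = 294 mcg/hr ÷ 1.623377 mcg/mL = 181.104 mL/hr
Time remaining = 1112.25 mL ÷ 181.104 mL/hr = 6.141497 hr

6.1 hours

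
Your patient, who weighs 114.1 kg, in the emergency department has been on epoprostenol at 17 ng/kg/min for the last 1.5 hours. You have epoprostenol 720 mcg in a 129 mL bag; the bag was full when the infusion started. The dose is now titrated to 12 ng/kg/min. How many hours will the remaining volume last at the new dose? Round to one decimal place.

6.6 hours

Initial rate:
Dose = 17 ng/kg/min × 114.1 kg = 1939.7 ng/min
1939.7 ng/min × 60 min/hr = 116382 ng/hr
Concentration = 720 mcg ÷ 129 mL = 5.581395 mcg/mL = 5581.395 ng/mL
Rate = 116382 ng/hr ÷ 5581.395 ng/mL = 20.85177 mL/hr
Volume infused so far = 20.85177 mL/hr × 1.5 hr = 31.27766 mL
Volume remaining = 129 − 31.27766 = 97.72234 mL
New rate:
Dose = 12 ng/kg/min × 114.1 kg = 1369.2 ng/min
1369.2 ng/min × 60 min/hr = 82152 ng/hr
Rate = 82152 ng/hr ÷ 5581.395 ng/mL = 14.7189 mL/hr
Time remaining = 97.72234 mL ÷ 14.7189 mL/hr = 6.639242 hr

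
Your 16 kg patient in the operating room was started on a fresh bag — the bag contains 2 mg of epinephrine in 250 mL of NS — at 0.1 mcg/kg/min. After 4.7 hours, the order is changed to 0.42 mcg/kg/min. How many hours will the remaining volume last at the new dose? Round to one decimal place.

3.8 hours

Initial rate:
Dose = 0.1 mcg/kg/min × 16 kg = 1.6 mcg/min
1.6 mcg/min × 60 min/hr = 96 mcg/hr
Concentration = 2 mg ÷ 250 mL = 0.008 mg/mL = 8 mcg/mL
Rate = 96 mcg/hr ÷ 8 mcg/mL = 12 mL/hr
Volume infused so far = 12 mL/hr × 4.7 hr = 56.4 mL
Volume remaining = 250 − 56.4 = 193.6 mL
New rate:
Dose = 0.42 mcg/kg/min × 16 kg = 6.72 mcg/min
6.72 mcg/min × 60 min/hr = 403.2 mcg/hr
Rate = 403.2 mcg/hr ÷ 8 mcg/mL = 50.4 mL/hr
Time remaining = 193.6 mL ÷ 50.4 mL/hr = 3.84127 hr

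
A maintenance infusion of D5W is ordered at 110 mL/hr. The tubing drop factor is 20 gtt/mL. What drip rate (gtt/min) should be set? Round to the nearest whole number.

110 mL/hr ÷ 60 min/hr = 1.833333 mL/min
1.833333 mL/min × 20 gtt/mL = 36.66667 gtt/min

37 gtt/min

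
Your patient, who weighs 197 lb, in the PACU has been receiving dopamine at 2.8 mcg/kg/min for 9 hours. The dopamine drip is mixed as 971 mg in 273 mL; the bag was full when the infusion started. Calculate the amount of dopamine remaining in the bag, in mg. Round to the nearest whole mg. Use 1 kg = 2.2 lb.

Weight = 197 lb ÷ 2.2 lb/kg = 89.54545 kg
Dose = 2.8 mcg/kg/min × 89.54545 kg = 250.7273 mcg/min
250.7273 mcg/min × 60 min/hr = 15043.64 mcg/hr
Concentration = 971 mg ÷ 273 mL = 3.556777 mg/mL = 3556.777 mcg/mL
Rate = 15043.64 mcg/hr ÷ 3556.777 mcg/mL = 4.22957 mL/hr
Volume infused = 4.22957 mL/hr × 9 hr = 38.06613 mL
Volume remaining = 273 − 38.06613 = 234.9339 mL
Drug remaining = 234.9339 mL × 3556.777 mcg/mL = 835607.3 mcg = 835.6073 mg

836 mg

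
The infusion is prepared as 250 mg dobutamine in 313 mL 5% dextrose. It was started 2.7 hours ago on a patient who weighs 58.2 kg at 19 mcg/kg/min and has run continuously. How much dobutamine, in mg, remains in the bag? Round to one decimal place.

Dose = 19 mcg/kg/min × 58.2 kg = 1105.8 mcg/min
1105.8 mcg/min × 60 min/hr = 66348 mcg/hr
Concentration = 250 mg ÷ 313 mL = 0.798722 mg/mL = 798.722 mcg/mL
Rate = 66348 mcg/hr ÷ 798.722 mcg/mL = 83.0677 mL/hr
Volume infused = 83.0677 mL/hr × 2.7 hr = 224.2828 mL
Volume remaining = 313 − 224.2828 = 88.71722 mL
Drug remaining = 88.71722 mL × 798.722 mcg/mL = 70860.4 mcg = 70.8604 mg

70.9 mg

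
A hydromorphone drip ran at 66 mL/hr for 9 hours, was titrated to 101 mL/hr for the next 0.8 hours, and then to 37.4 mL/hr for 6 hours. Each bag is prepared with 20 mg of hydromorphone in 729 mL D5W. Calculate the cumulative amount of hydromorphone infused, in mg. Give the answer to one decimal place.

Concentration = 20 mg ÷ 729 mL = 0.02743484 mg/mL
Stage 1: 66 mL/hr × 9 hr = 594 mL → 594 mL × 0.02743484 mg/mL = 16.2963 mg
Stage 2: 101 mL/hr × 0.8 hr = 80.8 mL → 80.8 mL × 0.02743484 mg/mL = 2.216735 mg
Stage 3: 37.4 mL/hr × 6 hr = 224.4 mL → 224.4 mL × 0.02743484 mg/mL = 6.156379 mg
Total = 16.2963 + 2.216735 + 6.156379 = 24.66941 mg

24.7 mg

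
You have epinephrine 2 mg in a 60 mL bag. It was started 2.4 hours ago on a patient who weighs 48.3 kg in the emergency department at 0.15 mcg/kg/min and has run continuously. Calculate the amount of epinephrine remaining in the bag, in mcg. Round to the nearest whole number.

957 mcg

Dose = 0.15 mcg/kg/min × 48.3 kg = 7.245 mcg/min
7.245 mcg/min × 60 min/hr = 434.7 mcg/hr
Concentration = 2 mg ÷ 60 mL = 0.03333333 mg/mL = 33.33333 mcg/mL
Rate = 434.7 mcg/hr ÷ 33.33333 mcg/mL = 13.041 mL/hr
Volume infused = 13.041 mL/hr × 2.4 hr = 31.2984 mL
Volume remaining = 60 − 31.2984 = 28.7016 mL
Drug remaining = 28.7016 mL × 33.33333 mcg/mL = 956.72 mcg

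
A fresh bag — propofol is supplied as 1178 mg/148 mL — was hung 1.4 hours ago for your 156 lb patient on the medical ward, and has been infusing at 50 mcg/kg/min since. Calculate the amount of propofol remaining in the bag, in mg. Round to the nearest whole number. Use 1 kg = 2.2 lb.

Weight = 156 lb ÷ 2.2 lb/kg = 70.90909 kg
Dose = 50 mcg/kg/min × 70.90909 kg = 3545.455 mcg/min
3545.455 mcg/min × 60 min/hr = 212727.3 mcg/hr
Concentration = 1178 mg ÷ 148 mL = 7.959459 mg/mL = 7959.459 mcg/mL
Rate = 212727.3 mcg/hr ÷ 7959.459 mcg/mL = 26.72635 mL/hr
Volume infused = 26.72635 mL/hr × 1.4 hr = 37.41689 mL
Volume remaining = 148 − 37.41689 = 110.5831 mL
Drug remaining = 110.5831 mL × 7959.459 mcg/mL = 880181.8 mcg = 880.1818 mg

880 mg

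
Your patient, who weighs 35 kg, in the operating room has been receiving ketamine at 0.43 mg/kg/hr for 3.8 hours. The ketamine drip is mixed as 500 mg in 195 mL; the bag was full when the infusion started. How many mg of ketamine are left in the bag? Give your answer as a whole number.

443 mg

Dose = 0.43 mg/kg/hr × 35 kg = 15.05 mg/hr
Concentration = 500 mg ÷ 195 mL = 2.564103 mg/mL
Rate = 15.05 mg/hr ÷ 2.564103 mg/mL = 5.8695 mL/hr
Volume infused = 5.8695 mL/hr × 3.8 hr = 22.3041 mL
Volume remaining = 195 − 22.3041 = 172.6959 mL
Drug remaining = 172.6959 mL × 2.564103 mg/mL = 442.81 mg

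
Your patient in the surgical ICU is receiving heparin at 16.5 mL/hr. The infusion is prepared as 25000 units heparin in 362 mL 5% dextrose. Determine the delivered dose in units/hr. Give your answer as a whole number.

Concentration = 25000 units ÷ 362 mL = 69.06077 units/mL
Drug rate = 16.5 mL/hr × 69.06077 units/mL = 1139.503 units/hr

1140 units/hr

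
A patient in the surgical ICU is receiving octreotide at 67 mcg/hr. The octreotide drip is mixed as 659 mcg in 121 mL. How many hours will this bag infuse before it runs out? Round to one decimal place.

Concentration = 659 mcg ÷ 121 mL = 5.446281 mcg/mL
Rate = 67 mcg/hr ÷ 5.446281 mcg/mL = 12.30197 mL/hr
Duration = 121 mL ÷ 12.30197 mL/hr = 9.835821 hr

9.8 hours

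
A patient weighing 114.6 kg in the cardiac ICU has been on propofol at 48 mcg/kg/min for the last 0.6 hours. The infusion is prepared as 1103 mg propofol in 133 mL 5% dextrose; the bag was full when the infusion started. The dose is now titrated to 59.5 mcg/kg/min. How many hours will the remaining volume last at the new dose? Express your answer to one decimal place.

2.2 hours

Initial rate:
Dose = 48 mcg/kg/min × 114.6 kg = 5500.8 mcg/min
5500.8 mcg/min × 60 min/hr = 330048 mcg/hr
Concentration = 1103 mg ÷ 133 mL = 8.293233 mg/mL = 8293.233 mcg/mL
Rate = 330048 mcg/hr ÷ 8293.233 mcg/mL = 39.79727 mL/hr
Volume infused so far = 39.79727 mL/hr × 0.6 hr = 23.87836 mL
Volume remaining = 133 − 23.87836 = 109.1216 mL
New rate:
Dose = 59.5 mcg/kg/min × 114.6 kg = 6818.7 mcg/min
6818.7 mcg/min × 60 min/hr = 409122 mcg/hr
Rate = 409122 mcg/hr ÷ 8293.233 mcg/mL = 49.33203 mL/hr
Time remaining = 109.1216 mL ÷ 49.33203 mL/hr = 2.211984 hr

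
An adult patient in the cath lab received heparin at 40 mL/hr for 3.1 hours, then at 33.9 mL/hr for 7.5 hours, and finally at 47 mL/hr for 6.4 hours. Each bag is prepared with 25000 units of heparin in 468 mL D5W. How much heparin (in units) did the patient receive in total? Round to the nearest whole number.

Concentration = 25000 units ÷ 468 mL = 53.4188 units/mL
Stage 1: 40 mL/hr × 3.1 hr = 124 mL → 124 mL × 53.4188 units/mL = 6623.932 units
Stage 2: 33.9 mL/hr × 7.5 hr = 254.25 mL → 254.25 mL × 53.4188 units/mL = 13581.73 units
Stage 3: 47 mL/hr × 6.4 hr = 300.8 mL → 300.8 mL × 53.4188 units/mL = 16068.38 units
Total = 6623.932 + 13581.73 + 16068.38 = 36274.04 units

36274 units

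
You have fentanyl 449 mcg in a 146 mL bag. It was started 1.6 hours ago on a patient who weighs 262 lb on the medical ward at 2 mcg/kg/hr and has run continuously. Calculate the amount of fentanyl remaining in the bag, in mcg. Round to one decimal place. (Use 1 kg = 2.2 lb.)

67.9 mcg

Weight = 262 lb ÷ 2.2 lb/kg = 119.0909 kg
Dose = 2 mcg/kg/hr × 119.0909 kg = 238.1818 mcg/hr
Concentration = 449 mcg ÷ 146 mL = 3.075342 mcg/mL
Rate = 238.1818 mcg/hr ÷ 3.075342 mcg/mL = 77.44888 mL/hr
Volume infused = 77.44888 mL/hr × 1.6 hr = 123.9182 mL
Volume remaining = 146 − 123.9182 = 22.0818 mL
Drug remaining = 22.0818 mL × 3.075342 mcg/mL = 67.90909 mcg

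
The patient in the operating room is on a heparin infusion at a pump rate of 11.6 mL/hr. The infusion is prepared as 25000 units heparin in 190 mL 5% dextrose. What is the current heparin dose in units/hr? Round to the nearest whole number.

1526 units/hr

Concentration = 25000 units ÷ 190 mL = 131.5789 units/mL
Drug rate = 11.6 mL/hr × 131.5789 units/mL = 1526.316 units/hr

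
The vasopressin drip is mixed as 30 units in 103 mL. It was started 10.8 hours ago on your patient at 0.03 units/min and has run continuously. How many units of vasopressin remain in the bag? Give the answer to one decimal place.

10.6 units

0.03 units/min × 60 min/hr = 1.8 units/hr
Concentration = 30 units ÷ 103 mL = 0.2912621 units/mL
Rate = 1.8 units/hr ÷ 0.2912621 units/mL = 6.18 mL/hr
Volume infused = 6.18 mL/hr × 10.8 hr = 66.744 mL
Volume remaining = 103 − 66.744 = 36.256 mL
Drug remaining = 36.256 mL × 0.2912621 units/mL = 10.56 units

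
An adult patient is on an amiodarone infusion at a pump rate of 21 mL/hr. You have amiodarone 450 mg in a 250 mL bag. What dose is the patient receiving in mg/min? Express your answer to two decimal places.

Concentration = 450 mg ÷ 250 mL = 1.8 mg/mL
Drug rate = 21 mL/hr × 1.8 mg/mL = 37.8 mg/hr
37.8 mg/hr ÷ 60 min/hr = 0.63 mg/min

0.63 mg/min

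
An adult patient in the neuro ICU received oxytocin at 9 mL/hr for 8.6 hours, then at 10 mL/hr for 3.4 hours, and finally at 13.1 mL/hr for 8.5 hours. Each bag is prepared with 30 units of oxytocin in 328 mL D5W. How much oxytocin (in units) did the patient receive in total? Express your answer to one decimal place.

Concentration = 30 units ÷ 328 mL = 0.09146341 units/mL
Stage 1: 9 mL/hr × 8.6 hr = 77.4 mL → 77.4 mL × 0.09146341 units/mL = 7.079268 units
Stage 2: 10 mL/hr × 3.4 hr = 34 mL → 34 mL × 0.09146341 units/mL = 3.109756 units
Stage 3: 13.1 mL/hr × 8.5 hr = 111.35 mL → 111.35 mL × 0.09146341 units/mL = 10.18445 units
Total = 7.079268 + 3.109756 + 10.18445 = 20.37348 units

20.4 units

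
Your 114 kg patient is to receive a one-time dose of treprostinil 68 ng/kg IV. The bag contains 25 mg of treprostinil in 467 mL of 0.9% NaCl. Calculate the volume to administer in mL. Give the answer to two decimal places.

0.14 mL

Dose = 68 ng/kg × 114 kg = 7752 ng
Concentration = 25 mg ÷ 467 mL = 0.05353319 mg/mL = 53533.19 ng/mL
Volume = 7752 ng ÷ 53533.19 ng/mL = 0.1448074 mL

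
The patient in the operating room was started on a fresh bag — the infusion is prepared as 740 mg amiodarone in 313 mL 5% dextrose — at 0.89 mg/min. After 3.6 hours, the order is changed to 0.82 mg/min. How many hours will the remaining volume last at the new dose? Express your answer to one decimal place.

Initial rate:
0.89 mg/min × 60 min/hr = 53.4 mg/hr
Concentration = 740 mg ÷ 313 mL = 2.364217 mg/mL
Rate = 53.4 mg/hr ÷ 2.364217 mg/mL = 22.58676 mL/hr
Volume infused so far = 22.58676 mL/hr × 3.6 hr = 81.31232 mL
Volume remaining = 313 − 81.31232 = 231.6877 mL
New rate:
0.82 mg/min × 60 min/hr = 49.2 mg/hr
Rate = 49.2 mg/hr ÷ 2.364217 mg/mL = 20.81027 mL/hr
Time remaining = 231.6877 mL ÷ 20.81027 mL/hr = 11.13333 hr

11.1 hours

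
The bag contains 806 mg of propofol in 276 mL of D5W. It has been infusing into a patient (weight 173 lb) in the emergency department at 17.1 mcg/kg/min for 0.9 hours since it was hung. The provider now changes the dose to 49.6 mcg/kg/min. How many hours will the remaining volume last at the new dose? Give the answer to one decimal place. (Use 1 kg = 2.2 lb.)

Initial rate:
Weight = 173 lb ÷ 2.2 lb/kg = 78.63636 kg
Dose = 17.1 mcg/kg/min × 78.63636 kg = 1344.682 mcg/min
1344.682 mcg/min × 60 min/hr = 80680.91 mcg/hr
Concentration = 806 mg ÷ 276 mL = 2.92029 mg/mL = 2920.29 mcg/mL
Rate = 80680.91 mcg/hr ÷ 2920.29 mcg/mL = 27.62771 mL/hr
Volume infused so far = 27.62771 mL/hr × 0.9 hr = 24.86494 mL
Volume remaining = 276 − 24.86494 = 251.1351 mL
New rate:
Dose = 49.6 mcg/kg/min × 78.63636 kg = 3900.364 mcg/min
3900.364 mcg/min × 60 min/hr = 234021.8 mcg/hr
Rate = 234021.8 mcg/hr ÷ 2920.29 mcg/mL = 80.1365 mL/hr
Time remaining = 251.1351 mL ÷ 80.1365 mL/hr = 3.133841 hr

3.1 hours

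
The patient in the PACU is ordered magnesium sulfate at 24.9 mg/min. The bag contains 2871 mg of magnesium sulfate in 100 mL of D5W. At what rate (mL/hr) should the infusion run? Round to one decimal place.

24.9 mg/min × 60 min/hr = 1494 mg/hr
Concentration = 2871 mg ÷ 100 mL = 28.71 mg/mL
Rate = 1494 mg/hr ÷ 28.71 mg/mL = 52.03762 mL/hr

52.0 mL/hr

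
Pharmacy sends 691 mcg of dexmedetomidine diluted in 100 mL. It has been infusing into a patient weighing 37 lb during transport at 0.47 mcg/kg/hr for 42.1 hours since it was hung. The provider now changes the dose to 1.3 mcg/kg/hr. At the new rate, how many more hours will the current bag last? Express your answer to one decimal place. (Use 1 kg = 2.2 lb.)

16.4 hours

Initial rate:
Weight = 37 lb ÷ 2.2 lb/kg = 16.81818 kg
Dose = 0.47 mcg/kg/hr × 16.81818 kg = 7.904545 mcg/hr
Concentration = 691 mcg ÷ 100 mL = 6.91 mcg/mL
Rate = 7.904545 mcg/hr ÷ 6.91 mcg/mL = 1.143928 mL/hr
Volume infused so far = 1.143928 mL/hr × 42.1 hr = 48.15939 mL
Volume remaining = 100 − 48.15939 = 51.84061 mL
New rate:
Dose = 1.3 mcg/kg/hr × 16.81818 kg = 21.86364 mcg/hr
Rate = 21.86364 mcg/hr ÷ 6.91 mcg/mL = 3.164057 mL/hr
Time remaining = 51.84061 mL ÷ 3.164057 mL/hr = 16.38422 hr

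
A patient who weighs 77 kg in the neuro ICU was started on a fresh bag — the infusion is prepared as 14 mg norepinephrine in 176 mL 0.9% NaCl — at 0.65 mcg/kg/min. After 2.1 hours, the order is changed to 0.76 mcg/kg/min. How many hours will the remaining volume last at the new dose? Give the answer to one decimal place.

Initial rate:
Dose = 0.65 mcg/kg/min × 77 kg = 50.05 mcg/min
50.05 mcg/min × 60 min/hr = 3003 mcg/hr
Concentration = 14 mg ÷ 176 mL = 0.07954545 mg/mL = 79.54545 mcg/mL
Rate = 3003 mcg/hr ÷ 79.54545 mcg/mL = 37.752 mL/hr
Volume infused so far = 37.752 mL/hr × 2.1 hr = 79.2792 mL
Volume remaining = 176 − 79.2792 = 96.7208 mL
New rate:
Dose = 0.76 mcg/kg/min × 77 kg = 58.52 mcg/min
58.52 mcg/min × 60 min/hr = 3511.2 mcg/hr
Rate = 3511.2 mcg/hr ÷ 79.54545 mcg/mL = 44.1408 mL/hr
Time remaining = 96.7208 mL ÷ 44.1408 mL/hr = 2.191188 hr

2.2 hours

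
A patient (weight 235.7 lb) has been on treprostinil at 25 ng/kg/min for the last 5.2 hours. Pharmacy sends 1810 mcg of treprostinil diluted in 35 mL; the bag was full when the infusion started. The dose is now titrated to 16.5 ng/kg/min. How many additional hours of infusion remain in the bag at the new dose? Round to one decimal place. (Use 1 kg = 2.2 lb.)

9.2 hours

Initial rate:
Weight = 235.7 lb ÷ 2.2 lb/kg = 107.1364 kg
Dose = 25 ng/kg/min × 107.1364 kg = 2678.409 ng/min
2678.409 ng/min × 60 min/hr = 160704.5 ng/hr
Concentration = 1810 mcg ÷ 35 mL = 51.71429 mcg/mL = 51714.29 ng/mL
Rate = 160704.5 ng/hr ÷ 51714.29 ng/mL = 3.107546 mL/hr
Volume infused so far = 3.107546 mL/hr × 5.2 hr = 16.15924 mL
Volume remaining = 35 − 16.15924 = 18.84076 mL
New rate:
Dose = 16.5 ng/kg/min × 107.1364 kg = 1767.75 ng/min
1767.75 ng/min × 60 min/hr = 106065 ng/hr
Rate = 106065 ng/hr ÷ 51714.29 ng/mL = 2.050981 mL/hr
Time remaining = 18.84076 mL ÷ 2.050981 mL/hr = 9.186219 hr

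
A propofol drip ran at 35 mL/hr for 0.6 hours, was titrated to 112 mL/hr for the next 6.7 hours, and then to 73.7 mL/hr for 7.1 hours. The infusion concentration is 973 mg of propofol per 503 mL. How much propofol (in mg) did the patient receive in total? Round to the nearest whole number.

2504 mg

Concentration = 973 mg ÷ 503 mL = 1.934394 mg/mL
Stage 1: 35 mL/hr × 0.6 hr = 21 mL → 21 mL × 1.934394 mg/mL = 40.62227 mg
Stage 2: 112 mL/hr × 6.7 hr = 750.4 mL → 750.4 mL × 1.934394 mg/mL = 1451.569 mg
Stage 3: 73.7 mL/hr × 7.1 hr = 523.27 mL → 523.27 mL × 1.934394 mg/mL = 1012.21 mg
Total = 40.62227 + 1451.569 + 1012.21 = 2504.401 mg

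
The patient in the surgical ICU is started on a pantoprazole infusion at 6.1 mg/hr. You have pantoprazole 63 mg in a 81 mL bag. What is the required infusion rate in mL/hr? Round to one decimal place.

Concentration = 63 mg ÷ 81 mL = 0.7777778 mg/mL
Rate = 6.1 mg/hr ÷ 0.7777778 mg/mL = 7.842857 mL/hr

7.8 mL/hr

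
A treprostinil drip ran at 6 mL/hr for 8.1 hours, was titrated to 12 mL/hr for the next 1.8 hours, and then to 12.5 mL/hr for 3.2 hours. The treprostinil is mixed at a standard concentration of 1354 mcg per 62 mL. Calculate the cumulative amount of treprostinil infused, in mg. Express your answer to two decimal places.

Concentration = 1354 mcg ÷ 62 mL = 21.83871 mcg/mL
Stage 1: 6 mL/hr × 8.1 hr = 48.6 mL → 48.6 mL × 21.83871 mcg/mL = 1061.361 mcg
Stage 2: 12 mL/hr × 1.8 hr = 21.6 mL → 21.6 mL × 21.83871 mcg/mL = 471.7161 mcg
Stage 3: 12.5 mL/hr × 3.2 hr = 40 mL → 40 mL × 21.83871 mcg/mL = 873.5484 mcg
Total = 1061.361 + 471.7161 + 873.5484 = 2406.626 mcg = 2.406626 mg

2.41 mg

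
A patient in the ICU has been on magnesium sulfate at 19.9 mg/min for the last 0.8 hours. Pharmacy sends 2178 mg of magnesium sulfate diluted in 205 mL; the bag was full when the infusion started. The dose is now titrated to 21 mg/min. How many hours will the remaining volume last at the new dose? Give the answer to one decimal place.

1.0 hours

Initial rate:
19.9 mg/min × 60 min/hr = 1194 mg/hr
Concentration = 2178 mg ÷ 205 mL = 10.62439 mg/mL
Rate = 1194 mg/hr ÷ 10.62439 mg/mL = 112.3829 mL/hr
Volume infused so far = 112.3829 mL/hr × 0.8 hr = 89.90634 mL
Volume remaining = 205 − 89.90634 = 115.0937 mL
New rate:
21 mg/min × 60 min/hr = 1260 mg/hr
Rate = 1260 mg/hr ÷ 10.62439 mg/mL = 118.595 mL/hr
Time remaining = 115.0937 mL ÷ 118.595 mL/hr = 0.9704762 hr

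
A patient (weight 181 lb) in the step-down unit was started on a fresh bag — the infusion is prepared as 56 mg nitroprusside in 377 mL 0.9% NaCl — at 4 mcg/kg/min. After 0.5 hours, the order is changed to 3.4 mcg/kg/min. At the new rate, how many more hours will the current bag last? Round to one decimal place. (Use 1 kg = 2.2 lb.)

2.7 hours

Initial rate:
Weight = 181 lb ÷ 2.2 lb/kg = 82.27273 kg
Dose = 4 mcg/kg/min × 82.27273 kg = 329.0909 mcg/min
329.0909 mcg/min × 60 min/hr = 19745.45 mcg/hr
Concentration = 56 mg ÷ 377 mL = 0.1485411 mg/mL = 148.5411 mcg/mL
Rate = 19745.45 mcg/hr ÷ 148.5411 mcg/mL = 132.9292 mL/hr
Volume infused so far = 132.9292 mL/hr × 0.5 hr = 66.46461 mL
Volume remaining = 377 − 66.46461 = 310.5354 mL
New rate:
Dose = 3.4 mcg/kg/min × 82.27273 kg = 279.7273 mcg/min
279.7273 mcg/min × 60 min/hr = 16783.64 mcg/hr
Rate = 16783.64 mcg/hr ÷ 148.5411 mcg/mL = 112.9898 mL/hr
Time remaining = 310.5354 mL ÷ 112.9898 mL/hr = 2.748348 hr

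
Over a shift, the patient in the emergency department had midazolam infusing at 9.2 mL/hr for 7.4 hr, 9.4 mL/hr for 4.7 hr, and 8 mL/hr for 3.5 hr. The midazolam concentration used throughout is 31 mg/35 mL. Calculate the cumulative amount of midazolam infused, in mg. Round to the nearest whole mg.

Concentration = 31 mg ÷ 35 mL = 0.8857143 mg/mL
Stage 1: 9.2 mL/hr × 7.4 hr = 68.08 mL → 68.08 mL × 0.8857143 mg/mL = 60.29943 mg
Stage 2: 9.4 mL/hr × 4.7 hr = 44.18 mL → 44.18 mL × 0.8857143 mg/mL = 39.13086 mg
Stage 3: 8 mL/hr × 3.5 hr = 28 mL → 28 mL × 0.8857143 mg/mL = 24.8 mg
Total = 60.29943 + 39.13086 + 24.8 = 124.2303 mg

124 mg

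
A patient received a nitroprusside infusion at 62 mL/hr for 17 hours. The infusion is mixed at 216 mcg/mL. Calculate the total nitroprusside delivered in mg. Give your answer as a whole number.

228 mg

Drug rate = 62 mL/hr × 216 mcg/mL = 13392 mcg/hr
Total = 13392 mcg/hr × 17 hr = 227664 mcg = 227.664 mg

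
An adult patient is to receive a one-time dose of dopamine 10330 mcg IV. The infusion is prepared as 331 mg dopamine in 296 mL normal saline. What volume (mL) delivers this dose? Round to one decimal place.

9.2 mL

Concentration = 331 mg ÷ 296 mL = 1.118243 mg/mL = 1118.243 mcg/mL
Volume = 10330 mcg ÷ 1118.243 mcg/mL = 9.237704 mL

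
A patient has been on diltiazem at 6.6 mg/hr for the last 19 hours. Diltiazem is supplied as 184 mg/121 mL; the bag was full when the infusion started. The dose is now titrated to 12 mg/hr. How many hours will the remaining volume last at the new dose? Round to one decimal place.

4.9 hours

Initial rate:
Concentration = 184 mg ÷ 121 mL = 1.520661 mg/mL
Rate = 6.6 mg/hr ÷ 1.520661 mg/mL = 4.340217 mL/hr
Volume infused so far = 4.340217 mL/hr × 19 hr = 82.46413 mL
Volume remaining = 121 − 82.46413 = 38.53587 mL
New rate:
Rate = 12 mg/hr ÷ 1.520661 mg/mL = 7.891304 mL/hr
Time remaining = 38.53587 mL ÷ 7.891304 mL/hr = 4.883333 hr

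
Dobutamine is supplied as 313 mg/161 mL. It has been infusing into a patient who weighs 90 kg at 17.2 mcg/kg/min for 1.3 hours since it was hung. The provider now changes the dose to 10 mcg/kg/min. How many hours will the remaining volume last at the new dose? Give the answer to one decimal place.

3.6 hours

Initial rate:
Dose = 17.2 mcg/kg/min × 90 kg = 1548 mcg/min
1548 mcg/min × 60 min/hr = 92880 mcg/hr
Concentration = 313 mg ÷ 161 mL = 1.944099 mg/mL = 1944.099 mcg/mL
Rate = 92880 mcg/hr ÷ 1944.099 mcg/mL = 47.77534 mL/hr
Volume infused so far = 47.77534 mL/hr × 1.3 hr = 62.10794 mL
Volume remaining = 161 − 62.10794 = 98.89206 mL
New rate:
Dose = 10 mcg/kg/min × 90 kg = 900 mcg/min
900 mcg/min × 60 min/hr = 54000 mcg/hr
Rate = 54000 mcg/hr ÷ 1944.099 mcg/mL = 27.77636 mL/hr
Time remaining = 98.89206 mL ÷ 27.77636 mL/hr = 3.560296 hr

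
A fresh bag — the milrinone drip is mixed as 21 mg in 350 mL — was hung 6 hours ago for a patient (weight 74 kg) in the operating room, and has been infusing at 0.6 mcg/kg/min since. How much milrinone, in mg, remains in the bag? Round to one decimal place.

5.0 mg

Dose = 0.6 mcg/kg/min × 74 kg = 44.4 mcg/min
44.4 mcg/min × 60 min/hr = 2664 mcg/hr
Concentration = 21 mg ÷ 350 mL = 0.06 mg/mL = 60 mcg/mL
Rate = 2664 mcg/hr ÷ 60 mcg/mL = 44.4 mL/hr
Volume infused = 44.4 mL/hr × 6 hr = 266.4 mL
Volume remaining = 350 − 266.4 = 83.6 mL
Drug remaining = 83.6 mL × 60 mcg/mL = 5016 mcg = 5.016 mg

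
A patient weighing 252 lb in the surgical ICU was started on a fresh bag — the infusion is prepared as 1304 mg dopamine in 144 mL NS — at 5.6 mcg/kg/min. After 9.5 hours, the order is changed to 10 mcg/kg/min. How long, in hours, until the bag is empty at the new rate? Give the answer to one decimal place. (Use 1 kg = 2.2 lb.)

13.7 hours

Initial rate:
Weight = 252 lb ÷ 2.2 lb/kg = 114.5455 kg
Dose = 5.6 mcg/kg/min × 114.5455 kg = 641.4545 mcg/min
641.4545 mcg/min × 60 min/hr = 38487.27 mcg/hr
Concentration = 1304 mg ÷ 144 mL = 9.055556 mg/mL = 9055.556 mcg/mL
Rate = 38487.27 mcg/hr ÷ 9055.556 mcg/mL = 4.250128 mL/hr
Volume infused so far = 4.250128 mL/hr × 9.5 hr = 40.37622 mL
Volume remaining = 144 − 40.37622 = 103.6238 mL
New rate:
Dose = 10 mcg/kg/min × 114.5455 kg = 1145.455 mcg/min
1145.455 mcg/min × 60 min/hr = 68727.27 mcg/hr
Rate = 68727.27 mcg/hr ÷ 9055.556 mcg/mL = 7.589515 mL/hr
Time remaining = 103.6238 mL ÷ 7.589515 mL/hr = 13.65354 hr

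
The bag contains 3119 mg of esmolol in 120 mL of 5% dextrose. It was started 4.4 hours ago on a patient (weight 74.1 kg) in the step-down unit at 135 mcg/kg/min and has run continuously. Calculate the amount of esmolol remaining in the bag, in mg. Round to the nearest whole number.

Dose = 135 mcg/kg/min × 74.1 kg = 10003.5 mcg/min
10003.5 mcg/min × 60 min/hr = 600210 mcg/hr
Concentration = 3119 mg ÷ 120 mL = 25.99167 mg/mL = 25991.67 mcg/mL
Rate = 600210 mcg/hr ÷ 25991.67 mcg/mL = 23.0924 mL/hr
Volume infused = 23.0924 mL/hr × 4.4 hr = 101.6066 mL
Volume remaining = 120 − 101.6066 = 18.39343 mL
Drug remaining = 18.39343 mL × 25991.67 mcg/mL = 478076 mcg = 478.076 mg

478 mg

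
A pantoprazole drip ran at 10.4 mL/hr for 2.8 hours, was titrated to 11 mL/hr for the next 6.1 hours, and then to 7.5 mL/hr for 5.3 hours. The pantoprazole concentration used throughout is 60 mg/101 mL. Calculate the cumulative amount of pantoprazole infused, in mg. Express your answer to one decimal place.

Concentration = 60 mg ÷ 101 mL = 0.5940594 mg/mL
Stage 1: 10.4 mL/hr × 2.8 hr = 29.12 mL → 29.12 mL × 0.5940594 mg/mL = 17.29901 mg
Stage 2: 11 mL/hr × 6.1 hr = 67.1 mL → 67.1 mL × 0.5940594 mg/mL = 39.86139 mg
Stage 3: 7.5 mL/hr × 5.3 hr = 39.75 mL → 39.75 mL × 0.5940594 mg/mL = 23.61386 mg
Total = 17.29901 + 39.86139 + 23.61386 = 80.77426 mg

80.8 mg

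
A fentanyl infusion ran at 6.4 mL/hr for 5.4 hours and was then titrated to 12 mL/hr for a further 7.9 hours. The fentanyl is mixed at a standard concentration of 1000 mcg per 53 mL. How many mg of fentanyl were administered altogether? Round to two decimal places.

Concentration = 1000 mcg ÷ 53 mL = 18.86792 mcg/mL
Stage 1: 6.4 mL/hr × 5.4 hr = 34.56 mL → 34.56 mL × 18.86792 mcg/mL = 652.0755 mcg
Stage 2: 12 mL/hr × 7.9 hr = 94.8 mL → 94.8 mL × 18.86792 mcg/mL = 1788.679 mcg
Total = 652.0755 + 1788.679 = 2440.755 mcg = 2.440755 mg

2.44 mg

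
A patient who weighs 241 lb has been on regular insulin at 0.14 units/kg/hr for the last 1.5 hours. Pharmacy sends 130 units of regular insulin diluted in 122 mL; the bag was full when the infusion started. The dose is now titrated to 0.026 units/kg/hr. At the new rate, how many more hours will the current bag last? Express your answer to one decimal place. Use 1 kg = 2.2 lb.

Initial rate:
Weight = 241 lb ÷ 2.2 lb/kg = 109.5455 kg
Dose = 0.14 units/kg/hr × 109.5455 kg = 15.33636 units/hr
Concentration = 130 units ÷ 122 mL = 1.065574 units/mL
Rate = 15.33636 units/hr ÷ 1.065574 units/mL = 14.39259 mL/hr
Volume infused so far = 14.39259 mL/hr × 1.5 hr = 21.58888 mL
Volume remaining = 122 − 21.58888 = 100.4111 mL
New rate:
Dose = 0.026 units/kg/hr × 109.5455 kg = 2.848182 units/hr
Rate = 2.848182 units/hr ÷ 1.065574 units/mL = 2.672909 mL/hr
Time remaining = 100.4111 mL ÷ 2.672909 mL/hr = 37.56623 hr

37.6 hours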